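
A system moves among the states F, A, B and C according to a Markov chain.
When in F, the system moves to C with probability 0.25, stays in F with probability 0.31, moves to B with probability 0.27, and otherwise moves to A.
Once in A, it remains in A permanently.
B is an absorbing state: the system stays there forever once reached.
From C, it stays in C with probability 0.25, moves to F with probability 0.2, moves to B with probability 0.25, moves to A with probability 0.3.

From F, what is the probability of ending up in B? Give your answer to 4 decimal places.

0.5668

Let h(s) be the probability of absorption at B starting from transient state s. Then h(B) = 1 and h(A) = 0. By first-step analysis:
h(F) = 0.31·h(F) + 0.17·0 + 0.27·1 + 0.25·h(C)
h(C) = 0.2·h(F) + 0.3·0 + 0.25·1 + 0.25·h(C)
Solving: h(F) = 0.5668, h(C) = 0.4845.
Starting from F, the probability is 0.5668.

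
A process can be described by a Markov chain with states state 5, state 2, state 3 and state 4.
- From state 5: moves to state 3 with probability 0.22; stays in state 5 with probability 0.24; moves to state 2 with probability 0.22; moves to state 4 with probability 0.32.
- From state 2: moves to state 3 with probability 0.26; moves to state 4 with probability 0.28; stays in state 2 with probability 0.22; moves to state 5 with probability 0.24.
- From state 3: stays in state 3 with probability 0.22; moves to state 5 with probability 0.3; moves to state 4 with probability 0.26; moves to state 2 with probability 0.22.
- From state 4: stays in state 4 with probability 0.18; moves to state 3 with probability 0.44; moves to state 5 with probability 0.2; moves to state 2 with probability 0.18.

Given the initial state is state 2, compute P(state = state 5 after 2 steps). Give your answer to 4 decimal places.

Propagate the distribution vector 2 steps from state 2.
After 0 steps: (0.0000, 1.0000, 0.0000, 0.0000)
After 1 step: (0.2400, 0.2200, 0.2600, 0.2800)
After 2 steps: (0.2444, 0.2088, 0.2904, 0.2564)
P(in state 5 after 2 steps) = 0.2444

0.2444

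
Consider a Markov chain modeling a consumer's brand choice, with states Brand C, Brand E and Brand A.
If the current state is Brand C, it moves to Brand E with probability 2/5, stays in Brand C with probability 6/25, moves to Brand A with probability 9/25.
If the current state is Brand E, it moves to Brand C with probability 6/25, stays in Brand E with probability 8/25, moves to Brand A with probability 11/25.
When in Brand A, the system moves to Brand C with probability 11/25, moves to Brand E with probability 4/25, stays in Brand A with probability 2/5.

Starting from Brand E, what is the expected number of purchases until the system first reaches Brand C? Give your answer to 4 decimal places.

3.0806

Let t(s) be the expected number of purchases to first reach Brand C from state s, with t(Brand C) = 0. Conditioning on the first purchase:
t(Brand E) = 1 + 0.32·t(Brand E) + 0.44·t(Brand A)
t(Brand A) = 1 + 0.16·t(Brand E) + 0.4·t(Brand A)
Solving: t(Brand E) = 3.0806, t(Brand A) = 2.4882.
Expected purchases from Brand E to Brand C: 3.0806.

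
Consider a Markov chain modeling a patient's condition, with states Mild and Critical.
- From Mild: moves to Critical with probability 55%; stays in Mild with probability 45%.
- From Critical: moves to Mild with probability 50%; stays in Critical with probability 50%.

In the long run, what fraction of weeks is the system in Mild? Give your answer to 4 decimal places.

Let the stationary distribution be π with π = πP and π_1 + π_2 = 1.
π_1 = 0.45·π_1 + 0.5·π_2
Solving with the normalization constraint gives π = (0.4762, 0.5238).
So the stationary probability of Mild is 0.4762.

0.4762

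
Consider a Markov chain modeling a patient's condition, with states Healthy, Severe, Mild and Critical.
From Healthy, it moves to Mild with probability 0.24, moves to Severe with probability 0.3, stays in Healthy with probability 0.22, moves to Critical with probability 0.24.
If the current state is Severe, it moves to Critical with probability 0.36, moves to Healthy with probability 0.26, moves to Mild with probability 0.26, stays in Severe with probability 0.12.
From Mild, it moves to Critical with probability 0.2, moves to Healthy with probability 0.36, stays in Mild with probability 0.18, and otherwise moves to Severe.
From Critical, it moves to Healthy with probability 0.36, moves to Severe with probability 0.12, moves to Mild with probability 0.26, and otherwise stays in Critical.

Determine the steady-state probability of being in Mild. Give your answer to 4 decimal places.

Let the stationary distribution be π with π = πP and π_1 + π_2 + π_3 + π_4 = 1.
π_1 = 0.22·π_1 + 0.26·π_2 + 0.36·π_3 + 0.36·π_4
π_2 = 0.3·π_1 + 0.12·π_2 + 0.26·π_3 + 0.12·π_4
π_3 = 0.24·π_1 + 0.26·π_2 + 0.18·π_3 + 0.26·π_4
Solving with the normalization constraint gives π = (0.2977, 0.2065, 0.2352, 0.2606).
So the stationary probability of Mild is 0.2352.

0.2352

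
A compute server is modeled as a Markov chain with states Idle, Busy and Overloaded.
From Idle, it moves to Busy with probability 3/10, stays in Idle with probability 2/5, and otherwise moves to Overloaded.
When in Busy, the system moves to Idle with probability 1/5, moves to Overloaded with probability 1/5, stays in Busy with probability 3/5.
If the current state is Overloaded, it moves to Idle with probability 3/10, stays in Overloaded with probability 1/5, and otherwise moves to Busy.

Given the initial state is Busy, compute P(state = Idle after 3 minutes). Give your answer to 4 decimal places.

0.2740

Propagate the distribution vector 3 minutes from Busy.
After 0 minutes: (0.0000, 1.0000, 0.0000)
After 1 minute: (0.2000, 0.6000, 0.2000)
After 2 minutes: (0.2600, 0.5200, 0.2200)
After 3 minutes: (0.2740, 0.5000, 0.2260)
P(in Idle after 3 minutes) = 0.2740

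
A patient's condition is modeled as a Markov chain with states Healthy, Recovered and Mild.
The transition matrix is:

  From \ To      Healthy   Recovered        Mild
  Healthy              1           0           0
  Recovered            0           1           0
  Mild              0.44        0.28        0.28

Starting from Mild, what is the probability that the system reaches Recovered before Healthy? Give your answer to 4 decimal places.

0.3889

Let h(s) be the probability of absorption at Recovered starting from transient state s. Then h(Recovered) = 1 and h(Healthy) = 0. By first-step analysis:
h(Mild) = 0.44·0 + 0.28·1 + 0.28·h(Mild)
Solving: h(Mild) = 0.3889.
Starting from Mild, the probability is 0.3889.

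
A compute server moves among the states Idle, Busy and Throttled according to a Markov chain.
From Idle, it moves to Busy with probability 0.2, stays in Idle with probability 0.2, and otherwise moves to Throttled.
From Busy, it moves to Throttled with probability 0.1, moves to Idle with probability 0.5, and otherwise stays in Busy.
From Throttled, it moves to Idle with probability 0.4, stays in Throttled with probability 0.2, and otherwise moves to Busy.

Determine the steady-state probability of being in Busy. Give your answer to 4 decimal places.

Let the stationary distribution be π with π = πP and π_1 + π_2 + π_3 = 1.
π_1 = 0.2·π_1 + 0.5·π_2 + 0.4·π_3
π_2 = 0.2·π_1 + 0.4·π_2 + 0.4·π_3
Solving with the normalization constraint gives π = (0.3607, 0.3279, 0.3115).
So the stationary probability of Busy is 0.3279.

0.3279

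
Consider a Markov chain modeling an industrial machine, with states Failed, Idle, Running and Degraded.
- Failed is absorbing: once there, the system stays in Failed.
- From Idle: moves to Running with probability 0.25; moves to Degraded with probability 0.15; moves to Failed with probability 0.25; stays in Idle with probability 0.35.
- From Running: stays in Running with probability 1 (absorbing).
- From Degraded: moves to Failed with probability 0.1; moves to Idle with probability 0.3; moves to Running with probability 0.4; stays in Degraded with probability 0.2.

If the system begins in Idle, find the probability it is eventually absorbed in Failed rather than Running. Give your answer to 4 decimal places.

0.4526

Let h(s) be the probability of absorption at Failed starting from transient state s. Then h(Failed) = 1 and h(Running) = 0. By first-step analysis:
h(Idle) = 0.25·1 + 0.35·h(Idle) + 0.25·0 + 0.15·h(Degraded)
h(Degraded) = 0.1·1 + 0.3·h(Idle) + 0.4·0 + 0.2·h(Degraded)
Solving: h(Idle) = 0.4526, h(Degraded) = 0.2947.
Starting from Idle, the probability is 0.4526.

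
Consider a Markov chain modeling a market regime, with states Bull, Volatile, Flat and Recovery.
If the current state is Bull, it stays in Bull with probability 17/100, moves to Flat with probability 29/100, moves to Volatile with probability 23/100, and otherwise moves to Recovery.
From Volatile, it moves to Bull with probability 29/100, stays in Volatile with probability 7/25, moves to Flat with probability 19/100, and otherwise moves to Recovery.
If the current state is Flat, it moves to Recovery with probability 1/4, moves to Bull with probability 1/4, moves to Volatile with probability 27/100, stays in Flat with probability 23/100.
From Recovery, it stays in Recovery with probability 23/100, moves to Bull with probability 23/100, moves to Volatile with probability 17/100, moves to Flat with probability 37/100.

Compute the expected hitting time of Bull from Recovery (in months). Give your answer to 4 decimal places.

Let t(s) be the expected number of months to first reach Bull from state s, with t(Bull) = 0. Conditioning on the first month:
t(Volatile) = 1 + 0.28·t(Volatile) + 0.19·t(Flat) + 0.24·t(Recovery)
t(Flat) = 1 + 0.27·t(Volatile) + 0.23·t(Flat) + 0.25·t(Recovery)
t(Recovery) = 1 + 0.17·t(Volatile) + 0.37·t(Flat) + 0.23·t(Recovery)
Solving: t(Volatile) = 3.7611, t(Flat) = 3.9204, t(Recovery) = 4.0129.
Expected months from Recovery to Bull: 4.0129.

4.0129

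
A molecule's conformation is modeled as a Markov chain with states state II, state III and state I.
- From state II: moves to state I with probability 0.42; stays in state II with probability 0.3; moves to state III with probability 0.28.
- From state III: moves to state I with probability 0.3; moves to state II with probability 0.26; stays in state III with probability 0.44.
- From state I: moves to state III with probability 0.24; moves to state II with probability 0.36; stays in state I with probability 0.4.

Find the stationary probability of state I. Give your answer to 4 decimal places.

0.3746

Let the stationary distribution be π with π = πP and π_1 + π_2 + π_3 = 1.
π_1 = 0.3·π_1 + 0.26·π_2 + 0.36·π_3
π_2 = 0.28·π_1 + 0.44·π_2 + 0.24·π_3
Solving with the normalization constraint gives π = (0.3099, 0.3155, 0.3746).
So the stationary probability of state I is 0.3746.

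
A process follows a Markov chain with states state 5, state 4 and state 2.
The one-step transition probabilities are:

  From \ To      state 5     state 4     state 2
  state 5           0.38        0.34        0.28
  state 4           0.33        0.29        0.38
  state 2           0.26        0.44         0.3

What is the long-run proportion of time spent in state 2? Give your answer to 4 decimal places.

0.3219

Let the stationary distribution be π with π = πP and π_1 + π_2 + π_3 = 1.
π_1 = 0.38·π_1 + 0.33·π_2 + 0.26·π_3
π_2 = 0.34·π_1 + 0.29·π_2 + 0.44·π_3
Solving with the normalization constraint gives π = (0.3237, 0.3545, 0.3219).
So the stationary probability of state 2 is 0.3219.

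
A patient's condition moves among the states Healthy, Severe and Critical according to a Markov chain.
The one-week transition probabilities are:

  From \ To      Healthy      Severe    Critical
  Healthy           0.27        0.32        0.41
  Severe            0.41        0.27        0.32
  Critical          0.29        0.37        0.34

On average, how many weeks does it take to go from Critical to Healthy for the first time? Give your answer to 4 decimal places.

3.0270

Let t(s) be the expected number of weeks to first reach Healthy from state s, with t(Healthy) = 0. Conditioning on the first week:
t(Severe) = 1 + 0.27·t(Severe) + 0.32·t(Critical)
t(Critical) = 1 + 0.37·t(Severe) + 0.34·t(Critical)
Solving: t(Severe) = 2.6968, t(Critical) = 3.0270.
Expected weeks from Critical to Healthy: 3.0270.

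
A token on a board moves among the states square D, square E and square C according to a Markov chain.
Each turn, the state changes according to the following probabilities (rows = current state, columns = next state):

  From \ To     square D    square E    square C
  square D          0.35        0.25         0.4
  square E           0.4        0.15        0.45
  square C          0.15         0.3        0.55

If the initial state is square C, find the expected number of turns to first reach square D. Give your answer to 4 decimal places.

Let t(s) be the expected number of turns to first reach square D from state s, with t(square D) = 0. Conditioning on the first turn:
t(square E) = 1 + 0.15·t(square E) + 0.45·t(square C)
t(square C) = 1 + 0.3·t(square E) + 0.55·t(square C)
Solving: t(square E) = 3.6364, t(square C) = 4.6465.
Expected turns from square C to square D: 4.6465.

4.6465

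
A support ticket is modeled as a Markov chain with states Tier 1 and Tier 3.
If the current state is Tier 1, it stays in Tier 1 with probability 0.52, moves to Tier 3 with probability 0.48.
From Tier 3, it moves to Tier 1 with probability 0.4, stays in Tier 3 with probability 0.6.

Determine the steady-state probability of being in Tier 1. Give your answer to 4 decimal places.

0.4545

Let the stationary distribution be π with π = πP and π_1 + π_2 = 1.
π_1 = 0.52·π_1 + 0.4·π_2
Solving with the normalization constraint gives π = (0.4545, 0.5455).
So the stationary probability of Tier 1 is 0.4545.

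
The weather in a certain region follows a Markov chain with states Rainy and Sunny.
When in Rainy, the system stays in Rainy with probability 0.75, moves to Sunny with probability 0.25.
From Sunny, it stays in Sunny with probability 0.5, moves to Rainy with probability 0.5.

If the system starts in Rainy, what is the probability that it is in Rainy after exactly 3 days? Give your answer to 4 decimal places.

0.6719

Propagate the distribution vector 3 days from Rainy.
After 0 days: (1.0000, 0.0000)
After 1 day: (0.7500, 0.2500)
After 2 days: (0.6875, 0.3125)
After 3 days: (0.6719, 0.3281)
P(in Rainy after 3 days) = 0.6719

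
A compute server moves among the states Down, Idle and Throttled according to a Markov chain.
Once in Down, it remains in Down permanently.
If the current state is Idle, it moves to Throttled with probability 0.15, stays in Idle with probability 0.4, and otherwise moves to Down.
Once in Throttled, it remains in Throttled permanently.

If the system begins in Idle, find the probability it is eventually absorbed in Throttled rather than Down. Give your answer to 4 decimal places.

Let h(s) be the probability of absorption at Throttled starting from transient state s. Then h(Throttled) = 1 and h(Down) = 0. By first-step analysis:
h(Idle) = 0.45·0 + 0.4·h(Idle) + 0.15·1
Solving: h(Idle) = 0.2500.
Starting from Idle, the probability is 0.2500.

0.2500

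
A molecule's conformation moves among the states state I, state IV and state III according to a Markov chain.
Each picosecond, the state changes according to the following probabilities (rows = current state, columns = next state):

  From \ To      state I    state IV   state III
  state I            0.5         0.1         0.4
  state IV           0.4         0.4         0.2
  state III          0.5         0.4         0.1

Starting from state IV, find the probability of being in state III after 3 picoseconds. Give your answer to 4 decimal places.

0.2660

Propagate the distribution vector 3 picoseconds from state IV.
After 0 picoseconds: (0.0000, 1.0000, 0.0000)
After 1 picosecond: (0.4000, 0.4000, 0.2000)
After 2 picoseconds: (0.4600, 0.2800, 0.2600)
After 3 picoseconds: (0.4720, 0.2620, 0.2660)
P(in state III after 3 picoseconds) = 0.2660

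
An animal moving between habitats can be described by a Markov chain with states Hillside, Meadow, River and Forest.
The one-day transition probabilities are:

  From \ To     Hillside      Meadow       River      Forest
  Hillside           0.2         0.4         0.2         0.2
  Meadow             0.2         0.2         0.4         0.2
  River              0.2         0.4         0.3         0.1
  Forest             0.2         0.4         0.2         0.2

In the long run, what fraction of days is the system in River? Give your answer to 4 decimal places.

0.2963

Let the stationary distribution be π with π = πP and π_1 + π_2 + π_3 + π_4 = 1.
π_1 = 0.2·π_1 + 0.2·π_2 + 0.2·π_3 + 0.2·π_4
π_2 = 0.4·π_1 + 0.2·π_2 + 0.4·π_3 + 0.4·π_4
π_3 = 0.2·π_1 + 0.4·π_2 + 0.3·π_3 + 0.2·π_4
Solving with the normalization constraint gives π = (0.2000, 0.3333, 0.2963, 0.1704).
So the stationary probability of River is 0.2963.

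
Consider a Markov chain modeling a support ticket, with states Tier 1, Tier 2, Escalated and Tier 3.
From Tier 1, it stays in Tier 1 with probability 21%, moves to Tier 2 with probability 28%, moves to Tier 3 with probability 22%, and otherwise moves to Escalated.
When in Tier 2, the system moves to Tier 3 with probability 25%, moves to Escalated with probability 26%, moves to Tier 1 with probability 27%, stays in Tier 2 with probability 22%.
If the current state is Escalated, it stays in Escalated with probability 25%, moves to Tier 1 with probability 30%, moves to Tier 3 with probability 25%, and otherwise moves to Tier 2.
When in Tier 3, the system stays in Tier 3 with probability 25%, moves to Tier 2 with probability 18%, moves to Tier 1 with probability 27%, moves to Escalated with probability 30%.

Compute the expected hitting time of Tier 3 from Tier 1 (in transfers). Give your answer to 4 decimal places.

Let t(s) be the expected number of transfers to first reach Tier 3 from state s, with t(Tier 3) = 0. Conditioning on the first transfer:
t(Tier 1) = 1 + 0.21·t(Tier 1) + 0.28·t(Tier 2) + 0.29·t(Escalated)
t(Tier 2) = 1 + 0.27·t(Tier 1) + 0.22·t(Tier 2) + 0.26·t(Escalated)
t(Escalated) = 1 + 0.3·t(Tier 1) + 0.2·t(Tier 2) + 0.25·t(Escalated)
Solving: t(Tier 1) = 4.2469, t(Tier 2) = 4.1300, t(Escalated) = 4.1334.
Expected transfers from Tier 1 to Tier 3: 4.2469.

4.2469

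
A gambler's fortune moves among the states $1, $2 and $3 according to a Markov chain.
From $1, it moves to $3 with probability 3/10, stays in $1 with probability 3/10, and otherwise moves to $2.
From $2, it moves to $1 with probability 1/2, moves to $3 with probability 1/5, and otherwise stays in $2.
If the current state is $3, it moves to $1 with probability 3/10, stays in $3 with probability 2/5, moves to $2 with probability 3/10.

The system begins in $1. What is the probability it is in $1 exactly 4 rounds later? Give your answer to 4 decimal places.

0.3676

Propagate the distribution vector 4 rounds from $1.
After 0 rounds: (1.0000, 0.0000, 0.0000)
After 1 round: (0.3000, 0.4000, 0.3000)
After 2 rounds: (0.3800, 0.3300, 0.2900)
After 3 rounds: (0.3660, 0.3380, 0.2960)
After 4 rounds: (0.3676, 0.3366, 0.2958)
P(in $1 after 4 rounds) = 0.3676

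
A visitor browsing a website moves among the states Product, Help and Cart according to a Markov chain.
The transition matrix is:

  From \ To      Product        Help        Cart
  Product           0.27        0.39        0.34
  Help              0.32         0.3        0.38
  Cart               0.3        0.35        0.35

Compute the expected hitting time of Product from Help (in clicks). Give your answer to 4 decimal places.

3.1988

Let t(s) be the expected number of clicks to first reach Product from state s, with t(Product) = 0. Conditioning on the first click:
t(Help) = 1 + 0.3·t(Help) + 0.38·t(Cart)
t(Cart) = 1 + 0.35·t(Help) + 0.35·t(Cart)
Solving: t(Help) = 3.1988, t(Cart) = 3.2609.
Expected clicks from Help to Product: 3.1988.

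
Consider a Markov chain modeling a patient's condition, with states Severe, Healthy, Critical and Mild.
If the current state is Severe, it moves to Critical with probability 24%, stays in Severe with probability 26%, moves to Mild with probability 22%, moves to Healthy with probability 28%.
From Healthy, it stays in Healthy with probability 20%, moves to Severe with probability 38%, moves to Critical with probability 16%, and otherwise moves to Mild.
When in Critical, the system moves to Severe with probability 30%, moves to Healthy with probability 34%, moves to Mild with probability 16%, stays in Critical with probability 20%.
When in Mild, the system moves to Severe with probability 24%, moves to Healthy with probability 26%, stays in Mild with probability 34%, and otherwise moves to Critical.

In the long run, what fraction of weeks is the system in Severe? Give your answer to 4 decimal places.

Let the stationary distribution be π with π = πP and π_1 + π_2 + π_3 + π_4 = 1.
π_1 = 0.26·π_1 + 0.38·π_2 + 0.3·π_3 + 0.24·π_4
π_2 = 0.28·π_1 + 0.2·π_2 + 0.34·π_3 + 0.26·π_4
π_3 = 0.24·π_1 + 0.16·π_2 + 0.2·π_3 + 0.16·π_4
Solving with the normalization constraint gives π = (0.2945, 0.2653, 0.1912, 0.2490).
So the stationary probability of Severe is 0.2945.

0.2945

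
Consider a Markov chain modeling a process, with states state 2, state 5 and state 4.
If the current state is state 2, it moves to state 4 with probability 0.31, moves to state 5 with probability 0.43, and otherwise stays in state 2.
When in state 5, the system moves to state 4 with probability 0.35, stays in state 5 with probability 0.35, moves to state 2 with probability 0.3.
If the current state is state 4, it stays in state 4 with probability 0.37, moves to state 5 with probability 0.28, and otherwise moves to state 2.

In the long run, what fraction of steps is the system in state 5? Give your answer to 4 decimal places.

Let the stationary distribution be π with π = πP and π_1 + π_2 + π_3 = 1.
π_1 = 0.26·π_1 + 0.3·π_2 + 0.35·π_3
π_2 = 0.43·π_1 + 0.35·π_2 + 0.28·π_3
Solving with the normalization constraint gives π = (0.3050, 0.3503, 0.3447).
So the stationary probability of state 5 is 0.3503.

0.3503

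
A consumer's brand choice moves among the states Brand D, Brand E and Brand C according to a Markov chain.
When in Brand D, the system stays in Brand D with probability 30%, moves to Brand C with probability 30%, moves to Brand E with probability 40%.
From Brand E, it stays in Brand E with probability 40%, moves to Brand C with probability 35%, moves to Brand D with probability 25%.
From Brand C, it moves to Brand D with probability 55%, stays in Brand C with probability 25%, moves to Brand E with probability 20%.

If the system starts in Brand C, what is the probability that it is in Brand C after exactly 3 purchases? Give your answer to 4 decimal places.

Propagate the distribution vector 3 purchases from Brand C.
After 0 purchases: (0.0000, 0.0000, 1.0000)
After 1 purchase: (0.5500, 0.2000, 0.2500)
After 2 purchases: (0.3525, 0.3500, 0.2975)
After 3 purchases: (0.3569, 0.3405, 0.3026)
P(in Brand C after 3 purchases) = 0.3026

0.3026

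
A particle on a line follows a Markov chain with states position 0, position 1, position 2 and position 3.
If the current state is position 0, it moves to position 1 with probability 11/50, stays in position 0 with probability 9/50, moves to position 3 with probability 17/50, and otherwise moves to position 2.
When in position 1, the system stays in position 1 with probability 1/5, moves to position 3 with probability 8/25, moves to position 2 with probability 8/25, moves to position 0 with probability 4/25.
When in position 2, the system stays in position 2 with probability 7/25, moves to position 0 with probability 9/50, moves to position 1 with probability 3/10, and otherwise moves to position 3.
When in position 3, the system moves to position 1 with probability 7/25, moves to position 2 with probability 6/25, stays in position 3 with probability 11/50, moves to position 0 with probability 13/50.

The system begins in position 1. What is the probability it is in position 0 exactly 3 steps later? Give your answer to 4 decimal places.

0.1960

Propagate the distribution vector 3 steps from position 1.
After 0 steps: (0.0000, 1.0000, 0.0000, 0.0000)
After 1 step: (0.1600, 0.2000, 0.3200, 0.3200)
After 2 steps: (0.2016, 0.2608, 0.2720, 0.2656)
After 3 steps: (0.1960, 0.2525, 0.2758, 0.2757)
P(in position 0 after 3 steps) = 0.1960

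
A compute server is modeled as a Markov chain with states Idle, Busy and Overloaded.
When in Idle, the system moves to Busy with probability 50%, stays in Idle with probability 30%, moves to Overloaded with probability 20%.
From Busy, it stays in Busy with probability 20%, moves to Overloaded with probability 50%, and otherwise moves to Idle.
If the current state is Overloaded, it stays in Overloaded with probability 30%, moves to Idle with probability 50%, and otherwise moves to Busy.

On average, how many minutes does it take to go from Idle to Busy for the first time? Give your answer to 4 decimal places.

2.3077

Let t(s) be the expected number of minutes to first reach Busy from state s, with t(Busy) = 0. Conditioning on the first minute:
t(Idle) = 1 + 0.3·t(Idle) + 0.2·t(Overloaded)
t(Overloaded) = 1 + 0.5·t(Idle) + 0.3·t(Overloaded)
Solving: t(Idle) = 2.3077, t(Overloaded) = 3.0769.
Expected minutes from Idle to Busy: 2.3077.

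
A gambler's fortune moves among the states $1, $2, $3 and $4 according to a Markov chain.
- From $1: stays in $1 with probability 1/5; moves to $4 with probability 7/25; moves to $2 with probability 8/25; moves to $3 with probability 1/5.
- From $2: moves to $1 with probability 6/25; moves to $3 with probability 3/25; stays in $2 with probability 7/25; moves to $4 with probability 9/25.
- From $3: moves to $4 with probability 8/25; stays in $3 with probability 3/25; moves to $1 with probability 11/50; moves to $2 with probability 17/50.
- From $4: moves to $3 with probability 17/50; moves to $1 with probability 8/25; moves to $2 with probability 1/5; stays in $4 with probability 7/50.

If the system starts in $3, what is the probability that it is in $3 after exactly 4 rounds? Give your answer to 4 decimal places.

0.1997

Propagate the distribution vector 4 rounds from $3.
After 0 rounds: (0.0000, 0.0000, 1.0000, 0.0000)
After 1 round: (0.2200, 0.3400, 0.1200, 0.3200)
After 2 rounds: (0.2544, 0.2704, 0.2080, 0.2672)
After 3 rounds: (0.2470, 0.2813, 0.1991, 0.2725)
After 4 rounds: (0.2479, 0.2800, 0.1997, 0.2723)
P(in $3 after 4 rounds) = 0.1997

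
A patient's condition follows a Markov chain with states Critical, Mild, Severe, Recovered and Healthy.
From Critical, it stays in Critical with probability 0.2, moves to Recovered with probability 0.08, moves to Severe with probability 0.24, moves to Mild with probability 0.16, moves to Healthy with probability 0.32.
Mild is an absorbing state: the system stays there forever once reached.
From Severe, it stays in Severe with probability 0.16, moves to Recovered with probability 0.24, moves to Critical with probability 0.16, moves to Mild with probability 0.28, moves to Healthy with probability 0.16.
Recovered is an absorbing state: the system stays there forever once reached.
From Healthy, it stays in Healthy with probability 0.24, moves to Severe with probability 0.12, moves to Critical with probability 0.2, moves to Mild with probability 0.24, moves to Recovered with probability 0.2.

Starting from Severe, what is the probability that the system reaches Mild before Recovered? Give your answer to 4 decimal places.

0.5517

Let h(s) be the probability of absorption at Mild starting from transient state s. Then h(Mild) = 1 and h(Recovered) = 0. By first-step analysis:
h(Critical) = 0.2·h(Critical) + 0.16·1 + 0.24·h(Severe) + 0.08·0 + 0.32·h(Healthy)
h(Severe) = 0.16·h(Critical) + 0.28·1 + 0.16·h(Severe) + 0.24·0 + 0.16·h(Healthy)
h(Healthy) = 0.2·h(Critical) + 0.24·1 + 0.12·h(Severe) + 0.2·0 + 0.24·h(Healthy)
Solving: h(Critical) = 0.5886, h(Severe) = 0.5517, h(Healthy) = 0.5578.
Starting from Severe, the probability is 0.5517.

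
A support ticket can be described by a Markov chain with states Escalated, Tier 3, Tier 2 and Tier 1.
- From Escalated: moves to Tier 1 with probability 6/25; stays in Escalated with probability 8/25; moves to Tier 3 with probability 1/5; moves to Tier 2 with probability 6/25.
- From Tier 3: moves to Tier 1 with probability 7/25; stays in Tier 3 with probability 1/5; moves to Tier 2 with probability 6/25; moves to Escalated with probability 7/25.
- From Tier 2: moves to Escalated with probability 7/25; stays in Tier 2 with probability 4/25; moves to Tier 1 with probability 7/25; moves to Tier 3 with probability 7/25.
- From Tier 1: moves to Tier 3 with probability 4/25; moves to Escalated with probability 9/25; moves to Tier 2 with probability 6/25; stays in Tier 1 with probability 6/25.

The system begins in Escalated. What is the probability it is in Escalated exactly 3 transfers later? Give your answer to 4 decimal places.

0.3131

Propagate the distribution vector 3 transfers from Escalated.
After 0 transfers: (1.0000, 0.0000, 0.0000, 0.0000)
After 1 transfer: (0.3200, 0.2000, 0.2400, 0.2400)
After 2 transfers: (0.3120, 0.2096, 0.2208, 0.2576)
After 3 transfers: (0.3131, 0.2074, 0.2223, 0.2572)
P(in Escalated after 3 transfers) = 0.3131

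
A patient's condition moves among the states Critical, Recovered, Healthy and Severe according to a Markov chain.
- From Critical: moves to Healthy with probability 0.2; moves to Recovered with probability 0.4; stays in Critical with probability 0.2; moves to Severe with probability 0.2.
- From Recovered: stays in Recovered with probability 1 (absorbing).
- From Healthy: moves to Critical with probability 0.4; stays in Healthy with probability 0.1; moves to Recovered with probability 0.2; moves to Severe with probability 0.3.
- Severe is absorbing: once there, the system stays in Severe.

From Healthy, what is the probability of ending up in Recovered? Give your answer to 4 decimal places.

0.5000

Let h(s) be the probability of absorption at Recovered starting from transient state s. Then h(Recovered) = 1 and h(Severe) = 0. By first-step analysis:
h(Critical) = 0.2·h(Critical) + 0.4·1 + 0.2·h(Healthy) + 0.2·0
h(Healthy) = 0.4·h(Critical) + 0.2·1 + 0.1·h(Healthy) + 0.3·0
Solving: h(Critical) = 0.6250, h(Healthy) = 0.5000.
Starting from Healthy, the probability is 0.5000.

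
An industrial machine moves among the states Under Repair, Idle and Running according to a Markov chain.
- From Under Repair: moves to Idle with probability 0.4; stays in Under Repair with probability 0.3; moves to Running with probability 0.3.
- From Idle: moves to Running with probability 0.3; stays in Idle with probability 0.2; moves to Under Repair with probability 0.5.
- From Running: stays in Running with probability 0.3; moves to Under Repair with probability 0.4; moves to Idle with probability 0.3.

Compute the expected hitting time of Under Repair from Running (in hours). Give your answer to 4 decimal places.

Let t(s) be the expected number of hours to first reach Under Repair from state s, with t(Under Repair) = 0. Conditioning on the first hour:
t(Idle) = 1 + 0.2·t(Idle) + 0.3·t(Running)
t(Running) = 1 + 0.3·t(Idle) + 0.3·t(Running)
Solving: t(Idle) = 2.1277, t(Running) = 2.3404.
Expected hours from Running to Under Repair: 2.3404.

2.3404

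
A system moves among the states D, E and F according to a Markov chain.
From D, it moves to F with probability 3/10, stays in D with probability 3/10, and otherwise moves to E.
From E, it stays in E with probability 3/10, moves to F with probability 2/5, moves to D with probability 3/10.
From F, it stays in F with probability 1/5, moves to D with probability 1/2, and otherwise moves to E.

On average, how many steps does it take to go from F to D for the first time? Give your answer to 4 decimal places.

Let t(s) be the expected number of steps to first reach D from state s, with t(D) = 0. Conditioning on the first step:
t(E) = 1 + 0.3·t(E) + 0.4·t(F)
t(F) = 1 + 0.3·t(E) + 0.2·t(F)
Solving: t(E) = 2.7273, t(F) = 2.2727.
Expected steps from F to D: 2.2727.

2.2727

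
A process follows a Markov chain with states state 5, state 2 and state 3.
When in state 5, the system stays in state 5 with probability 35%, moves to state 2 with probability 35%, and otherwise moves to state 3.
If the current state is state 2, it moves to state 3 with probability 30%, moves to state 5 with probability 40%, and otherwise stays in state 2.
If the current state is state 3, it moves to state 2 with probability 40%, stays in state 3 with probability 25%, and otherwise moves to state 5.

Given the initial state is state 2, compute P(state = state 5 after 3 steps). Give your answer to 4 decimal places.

0.3675

Propagate the distribution vector 3 steps from state 2.
After 0 steps: (0.0000, 1.0000, 0.0000)
After 1 step: (0.4000, 0.3000, 0.3000)
After 2 steps: (0.3650, 0.3500, 0.2850)
After 3 steps: (0.3675, 0.3468, 0.2858)
P(in state 5 after 3 steps) = 0.3675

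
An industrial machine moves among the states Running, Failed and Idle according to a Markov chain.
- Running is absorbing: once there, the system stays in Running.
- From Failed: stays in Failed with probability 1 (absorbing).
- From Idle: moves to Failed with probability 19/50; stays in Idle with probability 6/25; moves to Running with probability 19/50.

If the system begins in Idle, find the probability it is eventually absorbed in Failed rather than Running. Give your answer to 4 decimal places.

0.5000

Let h(s) be the probability of absorption at Failed starting from transient state s. Then h(Failed) = 1 and h(Running) = 0. By first-step analysis:
h(Idle) = 0.38·0 + 0.38·1 + 0.24·h(Idle)
Solving: h(Idle) = 0.5000.
Starting from Idle, the probability is 0.5000.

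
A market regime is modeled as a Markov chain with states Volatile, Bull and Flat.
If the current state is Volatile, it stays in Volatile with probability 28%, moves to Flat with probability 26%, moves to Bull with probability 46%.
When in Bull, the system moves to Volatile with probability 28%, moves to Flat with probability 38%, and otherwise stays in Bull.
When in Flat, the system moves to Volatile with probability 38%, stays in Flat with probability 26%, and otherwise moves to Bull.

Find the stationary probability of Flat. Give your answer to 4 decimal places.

0.3060

Let the stationary distribution be π with π = πP and π_1 + π_2 + π_3 = 1.
π_1 = 0.28·π_1 + 0.28·π_2 + 0.38·π_3
π_2 = 0.46·π_1 + 0.34·π_2 + 0.36·π_3
Solving with the normalization constraint gives π = (0.3106, 0.3834, 0.3060).
So the stationary probability of Flat is 0.3060.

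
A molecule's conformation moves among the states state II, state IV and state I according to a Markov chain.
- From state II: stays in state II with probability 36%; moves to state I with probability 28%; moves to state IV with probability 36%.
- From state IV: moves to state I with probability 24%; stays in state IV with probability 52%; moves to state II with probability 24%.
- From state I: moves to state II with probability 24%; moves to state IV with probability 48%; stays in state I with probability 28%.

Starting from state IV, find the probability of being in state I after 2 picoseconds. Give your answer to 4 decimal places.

Sum over the intermediate state after 1 picosecond:
P = P(state IV→state II)·P(state II→state I) + P(state IV→state IV)·P(state IV→state I) + P(state IV→state I)·P(state I→state I)
  = 0.24×0.28 + 0.52×0.24 + 0.24×0.28
  = 0.0672 + 0.1248 + 0.0672 = 0.2592

0.2592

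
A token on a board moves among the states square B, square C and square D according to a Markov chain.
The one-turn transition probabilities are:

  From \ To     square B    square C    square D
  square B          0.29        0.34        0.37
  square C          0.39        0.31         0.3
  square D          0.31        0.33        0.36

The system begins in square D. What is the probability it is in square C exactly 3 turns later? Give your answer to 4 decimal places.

0.3268

Propagate the distribution vector 3 turns from square D.
After 0 turns: (0.0000, 0.0000, 1.0000)
After 1 turn: (0.3100, 0.3300, 0.3600)
After 2 turns: (0.3302, 0.3265, 0.3433)
After 3 turns: (0.3295, 0.3268, 0.3437)
P(in square C after 3 turns) = 0.3268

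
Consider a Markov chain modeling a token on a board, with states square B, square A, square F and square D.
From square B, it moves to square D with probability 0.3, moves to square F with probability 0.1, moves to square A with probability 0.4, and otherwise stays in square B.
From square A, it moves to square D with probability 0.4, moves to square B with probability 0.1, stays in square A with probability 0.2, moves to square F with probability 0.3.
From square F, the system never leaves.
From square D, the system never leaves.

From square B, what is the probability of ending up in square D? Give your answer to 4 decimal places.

0.6667

Let h(s) be the probability of absorption at square D starting from transient state s. Then h(square D) = 1 and h(square F) = 0. By first-step analysis:
h(square B) = 0.2·h(square B) + 0.4·h(square A) + 0.1·0 + 0.3·1
h(square A) = 0.1·h(square B) + 0.2·h(square A) + 0.3·0 + 0.4·1
Solving: h(square B) = 0.6667, h(square A) = 0.5833.
Starting from square B, the probability is 0.6667.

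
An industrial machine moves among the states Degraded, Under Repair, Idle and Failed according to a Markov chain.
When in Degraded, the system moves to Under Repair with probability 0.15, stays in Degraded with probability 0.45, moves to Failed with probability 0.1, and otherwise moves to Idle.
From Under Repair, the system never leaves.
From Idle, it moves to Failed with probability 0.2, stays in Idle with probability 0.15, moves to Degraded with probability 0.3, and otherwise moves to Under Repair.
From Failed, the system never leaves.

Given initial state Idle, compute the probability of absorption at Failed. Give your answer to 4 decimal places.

0.3709

Let h(s) be the probability of absorption at Failed starting from transient state s. Then h(Failed) = 1 and h(Under Repair) = 0. By first-step analysis:
h(Degraded) = 0.45·h(Degraded) + 0.15·0 + 0.3·h(Idle) + 0.1·1
h(Idle) = 0.3·h(Degraded) + 0.35·0 + 0.15·h(Idle) + 0.2·1
Solving: h(Degraded) = 0.3841, h(Idle) = 0.3709.
Starting from Idle, the probability is 0.3709.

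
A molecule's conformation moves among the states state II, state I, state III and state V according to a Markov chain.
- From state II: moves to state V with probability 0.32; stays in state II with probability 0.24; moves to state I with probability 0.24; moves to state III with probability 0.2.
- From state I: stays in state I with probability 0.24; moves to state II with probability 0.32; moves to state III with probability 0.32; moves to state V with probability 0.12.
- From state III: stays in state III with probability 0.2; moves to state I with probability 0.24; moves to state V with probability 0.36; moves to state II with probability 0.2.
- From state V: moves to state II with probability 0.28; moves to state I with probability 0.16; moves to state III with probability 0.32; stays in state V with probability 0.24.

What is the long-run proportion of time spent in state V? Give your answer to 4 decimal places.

0.2653

Let the stationary distribution be π with π = πP and π_1 + π_2 + π_3 + π_4 = 1.
π_1 = 0.24·π_1 + 0.32·π_2 + 0.2·π_3 + 0.28·π_4
π_2 = 0.24·π_1 + 0.24·π_2 + 0.24·π_3 + 0.16·π_4
π_3 = 0.2·π_1 + 0.32·π_2 + 0.2·π_3 + 0.32·π_4
Solving with the normalization constraint gives π = (0.2578, 0.2188, 0.2581, 0.2653).
So the stationary probability of state V is 0.2653.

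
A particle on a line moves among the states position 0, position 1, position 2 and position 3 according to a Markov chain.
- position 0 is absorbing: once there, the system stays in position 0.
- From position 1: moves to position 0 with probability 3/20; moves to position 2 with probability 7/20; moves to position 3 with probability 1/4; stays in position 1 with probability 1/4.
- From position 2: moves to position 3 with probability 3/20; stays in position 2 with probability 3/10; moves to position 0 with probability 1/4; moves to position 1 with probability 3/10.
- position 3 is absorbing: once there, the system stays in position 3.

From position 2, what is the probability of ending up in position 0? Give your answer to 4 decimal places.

Let h(s) be the probability of absorption at position 0 starting from transient state s. Then h(position 0) = 1 and h(position 3) = 0. By first-step analysis:
h(position 1) = 0.15·1 + 0.25·h(position 1) + 0.35·h(position 2) + 0.25·0
h(position 2) = 0.25·1 + 0.3·h(position 1) + 0.3·h(position 2) + 0.15·0
Solving: h(position 1) = 0.4583, h(position 2) = 0.5536.
Starting from position 2, the probability is 0.5536.

0.5536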